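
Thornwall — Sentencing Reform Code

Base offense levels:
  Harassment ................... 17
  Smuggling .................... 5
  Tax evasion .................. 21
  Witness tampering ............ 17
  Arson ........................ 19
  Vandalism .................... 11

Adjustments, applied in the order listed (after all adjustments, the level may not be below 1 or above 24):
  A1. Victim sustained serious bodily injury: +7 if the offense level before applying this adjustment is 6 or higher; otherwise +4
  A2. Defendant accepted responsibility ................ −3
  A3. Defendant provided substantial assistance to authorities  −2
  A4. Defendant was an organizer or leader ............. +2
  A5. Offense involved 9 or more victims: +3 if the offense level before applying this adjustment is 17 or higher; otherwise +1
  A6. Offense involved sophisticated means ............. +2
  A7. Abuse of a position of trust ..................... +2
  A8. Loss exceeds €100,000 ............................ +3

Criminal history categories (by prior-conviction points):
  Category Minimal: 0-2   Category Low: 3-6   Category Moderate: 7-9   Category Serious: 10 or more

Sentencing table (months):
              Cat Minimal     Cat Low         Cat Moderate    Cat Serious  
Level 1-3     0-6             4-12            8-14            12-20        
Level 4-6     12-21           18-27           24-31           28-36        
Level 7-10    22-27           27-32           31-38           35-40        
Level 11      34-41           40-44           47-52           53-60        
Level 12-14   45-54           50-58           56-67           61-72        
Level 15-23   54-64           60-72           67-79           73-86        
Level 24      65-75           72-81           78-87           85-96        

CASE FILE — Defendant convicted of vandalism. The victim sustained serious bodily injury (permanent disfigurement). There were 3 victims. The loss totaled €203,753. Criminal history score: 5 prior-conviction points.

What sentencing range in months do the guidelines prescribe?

Base offense level for vandalism: 11.
A1 applies (level before this adjustment is 11 ≥ 6, so +7): 11 + 7 = 18.
A2 does not apply.
A5 does not apply.
A6 does not apply.
A7 does not apply.
A8 applies: 18 + 3 = 21.
Final offense level: 21.
Criminal history: 5 prior points → Category Low (3-6).
Level 21 falls in the 15-23 band.
Grid: Level 15-23 × Category Low = 60-72 months.

60-72 months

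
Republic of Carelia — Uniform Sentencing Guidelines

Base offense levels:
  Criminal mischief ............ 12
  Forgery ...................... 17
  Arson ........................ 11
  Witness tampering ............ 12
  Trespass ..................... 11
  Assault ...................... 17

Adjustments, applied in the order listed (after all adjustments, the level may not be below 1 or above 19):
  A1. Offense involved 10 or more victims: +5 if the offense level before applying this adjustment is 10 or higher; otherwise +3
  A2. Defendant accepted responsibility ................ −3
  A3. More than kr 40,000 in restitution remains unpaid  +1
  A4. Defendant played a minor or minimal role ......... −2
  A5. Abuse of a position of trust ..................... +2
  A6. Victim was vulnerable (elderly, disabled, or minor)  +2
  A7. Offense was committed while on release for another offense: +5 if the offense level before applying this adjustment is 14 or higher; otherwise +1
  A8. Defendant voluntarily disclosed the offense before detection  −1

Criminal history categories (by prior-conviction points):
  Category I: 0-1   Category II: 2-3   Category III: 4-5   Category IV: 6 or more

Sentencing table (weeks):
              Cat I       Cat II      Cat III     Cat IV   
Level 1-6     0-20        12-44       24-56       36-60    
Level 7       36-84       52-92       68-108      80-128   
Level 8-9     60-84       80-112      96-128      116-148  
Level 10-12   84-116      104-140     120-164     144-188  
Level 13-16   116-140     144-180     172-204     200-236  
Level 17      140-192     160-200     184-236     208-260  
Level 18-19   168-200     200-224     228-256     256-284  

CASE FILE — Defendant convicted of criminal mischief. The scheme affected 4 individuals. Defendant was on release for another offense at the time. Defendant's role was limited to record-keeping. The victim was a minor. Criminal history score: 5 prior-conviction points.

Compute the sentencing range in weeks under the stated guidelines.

Base offense level for criminal mischief: 12.
A3 does not apply.
A4 applies: 12 − 2 = 10.
A6 applies: 10 + 2 = 12.
A7 applies (level before this adjustment is 12 < 14, so +1): 12 + 1 = 13.
A8 does not apply.
Final offense level: 13.
Criminal history: 5 prior points → Category III (4-5).
Level 13 falls in the 13-16 band.
Grid: Level 13-16 × Category III = 172-204 weeks.

172-204 weeks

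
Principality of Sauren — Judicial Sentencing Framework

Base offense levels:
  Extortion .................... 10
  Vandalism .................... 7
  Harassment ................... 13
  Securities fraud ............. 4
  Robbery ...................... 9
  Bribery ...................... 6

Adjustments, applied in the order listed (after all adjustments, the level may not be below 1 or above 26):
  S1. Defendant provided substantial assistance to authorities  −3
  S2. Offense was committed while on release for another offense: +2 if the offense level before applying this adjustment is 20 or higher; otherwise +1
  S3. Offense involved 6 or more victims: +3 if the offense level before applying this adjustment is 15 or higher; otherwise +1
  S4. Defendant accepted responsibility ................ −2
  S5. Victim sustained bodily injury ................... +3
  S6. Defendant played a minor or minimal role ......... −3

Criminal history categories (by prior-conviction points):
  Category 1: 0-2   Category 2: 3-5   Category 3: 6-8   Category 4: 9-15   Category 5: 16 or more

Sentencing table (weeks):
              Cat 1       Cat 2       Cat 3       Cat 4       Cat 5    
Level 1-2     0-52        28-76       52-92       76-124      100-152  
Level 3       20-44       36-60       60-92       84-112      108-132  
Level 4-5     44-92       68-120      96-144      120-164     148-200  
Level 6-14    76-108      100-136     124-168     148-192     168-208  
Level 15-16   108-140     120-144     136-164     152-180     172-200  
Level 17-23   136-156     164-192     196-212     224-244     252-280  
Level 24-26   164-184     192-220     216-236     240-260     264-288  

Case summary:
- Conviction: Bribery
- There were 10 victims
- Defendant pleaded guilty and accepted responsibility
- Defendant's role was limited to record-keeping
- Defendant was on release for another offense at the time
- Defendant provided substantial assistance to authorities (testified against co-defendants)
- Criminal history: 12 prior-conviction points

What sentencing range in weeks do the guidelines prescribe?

76-124 weeks

Base offense level for bribery: 6.
S1 applies: 6 − 3 = 3.
S2 applies (level before this adjustment is 3 < 20, so +1): 3 + 1 = 4.
S3 applies (level before this adjustment is 4 < 15, so +1): 4 + 1 = 5.
S4 applies: 5 − 2 = 3.
S5 does not apply.
S6 applies: 3 − 3 = 0.
Level 0 is below the minimum of 1; floored at 1.
Final offense level: 1.
Criminal history: 12 prior points → Category 4 (9-15).
Level 1 falls in the 1-2 band.
Grid: Level 1-2 × Category 4 = 76-124 weeks.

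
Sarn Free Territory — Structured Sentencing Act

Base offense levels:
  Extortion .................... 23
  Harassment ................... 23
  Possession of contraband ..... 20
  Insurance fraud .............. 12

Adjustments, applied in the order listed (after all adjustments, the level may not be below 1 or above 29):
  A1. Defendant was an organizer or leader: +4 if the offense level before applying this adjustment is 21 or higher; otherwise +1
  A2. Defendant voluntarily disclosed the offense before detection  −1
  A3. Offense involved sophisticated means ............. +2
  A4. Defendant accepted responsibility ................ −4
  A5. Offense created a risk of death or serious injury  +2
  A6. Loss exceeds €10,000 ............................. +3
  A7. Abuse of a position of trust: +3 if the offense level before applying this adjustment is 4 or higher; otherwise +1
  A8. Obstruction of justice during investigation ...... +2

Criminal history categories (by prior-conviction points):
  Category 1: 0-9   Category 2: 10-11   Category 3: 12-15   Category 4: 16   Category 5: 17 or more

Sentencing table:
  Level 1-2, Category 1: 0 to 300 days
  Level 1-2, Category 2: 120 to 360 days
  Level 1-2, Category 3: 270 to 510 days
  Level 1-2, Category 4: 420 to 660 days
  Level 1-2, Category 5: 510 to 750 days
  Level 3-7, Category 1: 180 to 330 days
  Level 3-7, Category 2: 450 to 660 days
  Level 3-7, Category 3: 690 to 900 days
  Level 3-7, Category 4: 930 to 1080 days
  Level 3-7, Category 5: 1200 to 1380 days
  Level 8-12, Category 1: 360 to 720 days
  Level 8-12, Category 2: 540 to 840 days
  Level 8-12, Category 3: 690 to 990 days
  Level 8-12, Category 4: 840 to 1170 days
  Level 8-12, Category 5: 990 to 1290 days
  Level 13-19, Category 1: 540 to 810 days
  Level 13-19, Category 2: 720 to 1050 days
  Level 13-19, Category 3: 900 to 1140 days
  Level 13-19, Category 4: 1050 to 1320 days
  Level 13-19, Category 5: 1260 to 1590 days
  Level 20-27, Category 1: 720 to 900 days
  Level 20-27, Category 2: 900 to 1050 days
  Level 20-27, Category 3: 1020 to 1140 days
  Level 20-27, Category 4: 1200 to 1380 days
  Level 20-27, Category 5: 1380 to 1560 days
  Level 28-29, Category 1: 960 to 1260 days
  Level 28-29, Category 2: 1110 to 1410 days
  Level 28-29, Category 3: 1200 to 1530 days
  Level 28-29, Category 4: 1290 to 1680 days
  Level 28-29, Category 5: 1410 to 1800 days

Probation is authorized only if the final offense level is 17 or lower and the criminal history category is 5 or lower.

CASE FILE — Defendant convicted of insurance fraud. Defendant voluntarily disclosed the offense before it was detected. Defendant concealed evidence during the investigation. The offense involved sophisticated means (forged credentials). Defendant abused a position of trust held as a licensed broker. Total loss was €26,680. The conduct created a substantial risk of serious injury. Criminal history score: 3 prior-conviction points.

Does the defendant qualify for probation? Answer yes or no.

Base offense level for insurance fraud: 12.
A2 applies: 12 − 1 = 11.
A3 applies: 11 + 2 = 13.
A4 does not apply.
A5 applies: 13 + 2 = 15.
A6 applies: 15 + 3 = 18.
A7 applies (level before this adjustment is 18 ≥ 4, so +3): 18 + 3 = 21.
A8 applies: 21 + 2 = 23.
Final offense level: 23.
Criminal history: 3 prior points → Category 1 (0-9).
Level 23 falls in the 20-27 band.
Grid: Level 20-27 × Category 1 = 720-900 days.
Probation check: level 23 > 17 and category 1 ≤ 5 → not eligible.

No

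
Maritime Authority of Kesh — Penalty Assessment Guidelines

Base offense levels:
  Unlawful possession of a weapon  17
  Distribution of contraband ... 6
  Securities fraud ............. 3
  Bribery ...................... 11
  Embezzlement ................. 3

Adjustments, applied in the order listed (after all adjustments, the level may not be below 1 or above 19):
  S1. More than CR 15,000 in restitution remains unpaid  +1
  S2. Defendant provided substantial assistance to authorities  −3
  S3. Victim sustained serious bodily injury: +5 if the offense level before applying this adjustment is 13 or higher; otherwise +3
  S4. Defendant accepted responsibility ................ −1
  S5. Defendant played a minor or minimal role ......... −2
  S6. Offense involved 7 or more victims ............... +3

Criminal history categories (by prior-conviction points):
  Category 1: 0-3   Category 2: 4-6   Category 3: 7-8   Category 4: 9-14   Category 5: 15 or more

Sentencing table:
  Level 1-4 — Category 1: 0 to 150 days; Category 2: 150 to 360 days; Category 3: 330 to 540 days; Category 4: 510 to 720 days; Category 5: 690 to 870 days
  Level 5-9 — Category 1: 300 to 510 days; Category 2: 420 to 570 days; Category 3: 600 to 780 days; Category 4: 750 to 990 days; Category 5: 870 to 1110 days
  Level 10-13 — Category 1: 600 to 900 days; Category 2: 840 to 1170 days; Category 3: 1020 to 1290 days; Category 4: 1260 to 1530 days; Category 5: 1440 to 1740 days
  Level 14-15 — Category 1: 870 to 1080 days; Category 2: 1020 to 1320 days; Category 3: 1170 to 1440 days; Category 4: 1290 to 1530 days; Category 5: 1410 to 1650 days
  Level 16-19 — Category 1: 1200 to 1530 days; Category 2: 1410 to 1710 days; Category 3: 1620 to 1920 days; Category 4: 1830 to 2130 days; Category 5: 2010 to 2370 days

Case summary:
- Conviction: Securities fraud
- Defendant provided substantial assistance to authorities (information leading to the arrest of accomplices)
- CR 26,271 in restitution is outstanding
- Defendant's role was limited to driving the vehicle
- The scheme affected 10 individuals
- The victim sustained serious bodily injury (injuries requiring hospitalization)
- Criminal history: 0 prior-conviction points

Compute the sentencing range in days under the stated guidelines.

300-510 days

Base offense level for securities fraud: 3.
S1 applies: 3 + 1 = 4.
S2 applies: 4 − 3 = 1.
S3 applies (level before this adjustment is 1 < 13, so +3): 1 + 3 = 4.
S4 does not apply.
S5 applies: 4 − 2 = 2.
S6 applies: 2 + 3 = 5.
Final offense level: 5.
Criminal history: 0 prior points → Category 1 (0-3).
Level 5 falls in the 5-9 band.
Grid: Level 5-9 × Category 1 = 300-510 days.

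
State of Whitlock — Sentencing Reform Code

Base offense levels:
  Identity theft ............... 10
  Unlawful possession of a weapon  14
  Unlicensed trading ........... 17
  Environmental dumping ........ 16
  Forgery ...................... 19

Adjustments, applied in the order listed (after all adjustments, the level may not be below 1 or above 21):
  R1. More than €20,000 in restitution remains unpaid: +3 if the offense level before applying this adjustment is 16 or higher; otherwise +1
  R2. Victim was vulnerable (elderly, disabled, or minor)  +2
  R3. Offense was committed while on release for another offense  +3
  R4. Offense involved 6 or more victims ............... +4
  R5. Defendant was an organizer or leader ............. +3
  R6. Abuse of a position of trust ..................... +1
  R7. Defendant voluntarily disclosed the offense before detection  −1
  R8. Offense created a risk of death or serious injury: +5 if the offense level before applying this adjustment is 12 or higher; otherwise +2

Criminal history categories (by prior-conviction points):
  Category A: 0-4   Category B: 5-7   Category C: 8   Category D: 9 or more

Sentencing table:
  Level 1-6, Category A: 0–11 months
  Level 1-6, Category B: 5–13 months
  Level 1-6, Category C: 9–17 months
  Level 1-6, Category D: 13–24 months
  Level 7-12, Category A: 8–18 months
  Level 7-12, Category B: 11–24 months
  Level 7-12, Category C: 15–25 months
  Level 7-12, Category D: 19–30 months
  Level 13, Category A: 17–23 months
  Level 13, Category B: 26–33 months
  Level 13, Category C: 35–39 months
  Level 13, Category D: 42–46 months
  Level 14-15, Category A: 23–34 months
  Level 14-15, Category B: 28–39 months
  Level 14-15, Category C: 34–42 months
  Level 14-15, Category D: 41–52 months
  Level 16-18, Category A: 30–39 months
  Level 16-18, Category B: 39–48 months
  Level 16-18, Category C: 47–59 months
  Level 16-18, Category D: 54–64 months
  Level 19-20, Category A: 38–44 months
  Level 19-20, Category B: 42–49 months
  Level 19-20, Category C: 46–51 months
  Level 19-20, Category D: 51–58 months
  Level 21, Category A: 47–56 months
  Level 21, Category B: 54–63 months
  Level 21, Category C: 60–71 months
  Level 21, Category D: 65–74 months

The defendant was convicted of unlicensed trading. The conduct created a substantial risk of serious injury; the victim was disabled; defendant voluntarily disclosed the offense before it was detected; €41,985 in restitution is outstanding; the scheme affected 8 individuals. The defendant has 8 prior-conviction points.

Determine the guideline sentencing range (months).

Base offense level for unlicensed trading: 17.
R1 applies (level before this adjustment is 17 ≥ 16, so +3): 17 + 3 = 20.
R2 applies: 20 + 2 = 22.
R3 does not apply.
R4 applies: 22 + 4 = 26.
R5 does not apply.
R6 does not apply.
R7 applies: 26 − 1 = 25.
R8 applies (level before this adjustment is 25 ≥ 12, so +5): 25 + 5 = 30.
Level 30 exceeds the maximum of 21; capped at 21.
Final offense level: 21.
Criminal history: 8 prior points → Category C (8).
Level 21 falls in the 21 band.
Grid: Level 21 × Category C = 60-71 months.

60-71 months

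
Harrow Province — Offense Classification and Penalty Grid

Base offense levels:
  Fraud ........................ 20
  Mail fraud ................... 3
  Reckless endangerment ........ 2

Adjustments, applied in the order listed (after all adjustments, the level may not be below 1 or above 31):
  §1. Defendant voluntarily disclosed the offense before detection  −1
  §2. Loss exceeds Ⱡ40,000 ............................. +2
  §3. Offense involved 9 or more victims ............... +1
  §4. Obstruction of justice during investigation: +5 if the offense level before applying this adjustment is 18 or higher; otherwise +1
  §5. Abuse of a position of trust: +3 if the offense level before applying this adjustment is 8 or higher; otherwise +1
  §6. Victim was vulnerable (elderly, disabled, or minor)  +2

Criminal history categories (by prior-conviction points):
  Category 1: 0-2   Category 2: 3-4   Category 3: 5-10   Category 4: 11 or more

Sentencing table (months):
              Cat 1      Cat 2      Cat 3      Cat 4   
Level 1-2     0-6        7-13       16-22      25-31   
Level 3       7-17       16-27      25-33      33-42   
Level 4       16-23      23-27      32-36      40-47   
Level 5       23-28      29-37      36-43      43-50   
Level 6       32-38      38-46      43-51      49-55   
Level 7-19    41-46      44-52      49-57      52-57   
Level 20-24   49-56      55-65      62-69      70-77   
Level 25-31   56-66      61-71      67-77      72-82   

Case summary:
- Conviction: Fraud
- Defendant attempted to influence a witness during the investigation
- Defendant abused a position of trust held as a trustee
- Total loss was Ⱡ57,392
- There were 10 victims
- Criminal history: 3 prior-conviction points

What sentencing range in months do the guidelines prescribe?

Base offense level for fraud: 20.
§1 does not apply.
§2 applies: 20 + 2 = 22.
§3 applies: 22 + 1 = 23.
§4 applies (level before this adjustment is 23 ≥ 18, so +5): 23 + 5 = 28.
§5 applies (level before this adjustment is 28 ≥ 8, so +3): 28 + 3 = 31.
Final offense level: 31.
Criminal history: 3 prior points → Category 2 (3-4).
Level 31 falls in the 25-31 band.
Grid: Level 25-31 × Category 2 = 61-71 months.

61-71 months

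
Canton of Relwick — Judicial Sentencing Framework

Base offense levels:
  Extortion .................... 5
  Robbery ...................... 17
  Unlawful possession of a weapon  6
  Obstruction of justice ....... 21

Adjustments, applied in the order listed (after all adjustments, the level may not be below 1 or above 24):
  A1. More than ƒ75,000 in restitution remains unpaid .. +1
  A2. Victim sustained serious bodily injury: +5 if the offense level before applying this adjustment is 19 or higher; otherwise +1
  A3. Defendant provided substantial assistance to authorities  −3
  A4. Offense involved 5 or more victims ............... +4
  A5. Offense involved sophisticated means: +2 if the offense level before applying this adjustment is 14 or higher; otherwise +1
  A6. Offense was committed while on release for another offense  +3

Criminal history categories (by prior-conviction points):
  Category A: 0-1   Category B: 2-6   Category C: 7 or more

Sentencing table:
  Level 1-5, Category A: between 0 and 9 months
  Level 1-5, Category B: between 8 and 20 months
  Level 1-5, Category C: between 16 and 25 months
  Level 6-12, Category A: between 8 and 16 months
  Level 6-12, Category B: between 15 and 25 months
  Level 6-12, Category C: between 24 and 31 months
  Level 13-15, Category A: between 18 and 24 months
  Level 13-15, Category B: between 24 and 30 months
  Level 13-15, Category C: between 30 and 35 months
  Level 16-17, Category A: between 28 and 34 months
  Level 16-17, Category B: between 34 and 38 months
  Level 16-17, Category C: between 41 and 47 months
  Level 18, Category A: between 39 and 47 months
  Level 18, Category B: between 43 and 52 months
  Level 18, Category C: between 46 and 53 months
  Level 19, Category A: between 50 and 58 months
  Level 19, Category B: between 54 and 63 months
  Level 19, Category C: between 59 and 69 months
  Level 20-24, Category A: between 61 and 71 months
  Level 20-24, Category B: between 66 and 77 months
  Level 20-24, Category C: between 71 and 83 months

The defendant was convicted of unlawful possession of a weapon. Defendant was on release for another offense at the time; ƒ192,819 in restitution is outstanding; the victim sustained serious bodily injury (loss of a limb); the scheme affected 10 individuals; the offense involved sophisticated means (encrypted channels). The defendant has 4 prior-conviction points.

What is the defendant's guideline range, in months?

34-38 months

Base offense level for unlawful possession of a weapon: 6.
A1 applies: 6 + 1 = 7.
A2 applies (level before this adjustment is 7 < 19, so +1): 7 + 1 = 8.
A4 applies: 8 + 4 = 12.
A5 applies (level before this adjustment is 12 < 14, so +1): 12 + 1 = 13.
A6 applies: 13 + 3 = 16.
Final offense level: 16.
Criminal history: 4 prior points → Category B (2-6).
Level 16 falls in the 16-17 band.
Grid: Level 16-17 × Category B = 34-38 months.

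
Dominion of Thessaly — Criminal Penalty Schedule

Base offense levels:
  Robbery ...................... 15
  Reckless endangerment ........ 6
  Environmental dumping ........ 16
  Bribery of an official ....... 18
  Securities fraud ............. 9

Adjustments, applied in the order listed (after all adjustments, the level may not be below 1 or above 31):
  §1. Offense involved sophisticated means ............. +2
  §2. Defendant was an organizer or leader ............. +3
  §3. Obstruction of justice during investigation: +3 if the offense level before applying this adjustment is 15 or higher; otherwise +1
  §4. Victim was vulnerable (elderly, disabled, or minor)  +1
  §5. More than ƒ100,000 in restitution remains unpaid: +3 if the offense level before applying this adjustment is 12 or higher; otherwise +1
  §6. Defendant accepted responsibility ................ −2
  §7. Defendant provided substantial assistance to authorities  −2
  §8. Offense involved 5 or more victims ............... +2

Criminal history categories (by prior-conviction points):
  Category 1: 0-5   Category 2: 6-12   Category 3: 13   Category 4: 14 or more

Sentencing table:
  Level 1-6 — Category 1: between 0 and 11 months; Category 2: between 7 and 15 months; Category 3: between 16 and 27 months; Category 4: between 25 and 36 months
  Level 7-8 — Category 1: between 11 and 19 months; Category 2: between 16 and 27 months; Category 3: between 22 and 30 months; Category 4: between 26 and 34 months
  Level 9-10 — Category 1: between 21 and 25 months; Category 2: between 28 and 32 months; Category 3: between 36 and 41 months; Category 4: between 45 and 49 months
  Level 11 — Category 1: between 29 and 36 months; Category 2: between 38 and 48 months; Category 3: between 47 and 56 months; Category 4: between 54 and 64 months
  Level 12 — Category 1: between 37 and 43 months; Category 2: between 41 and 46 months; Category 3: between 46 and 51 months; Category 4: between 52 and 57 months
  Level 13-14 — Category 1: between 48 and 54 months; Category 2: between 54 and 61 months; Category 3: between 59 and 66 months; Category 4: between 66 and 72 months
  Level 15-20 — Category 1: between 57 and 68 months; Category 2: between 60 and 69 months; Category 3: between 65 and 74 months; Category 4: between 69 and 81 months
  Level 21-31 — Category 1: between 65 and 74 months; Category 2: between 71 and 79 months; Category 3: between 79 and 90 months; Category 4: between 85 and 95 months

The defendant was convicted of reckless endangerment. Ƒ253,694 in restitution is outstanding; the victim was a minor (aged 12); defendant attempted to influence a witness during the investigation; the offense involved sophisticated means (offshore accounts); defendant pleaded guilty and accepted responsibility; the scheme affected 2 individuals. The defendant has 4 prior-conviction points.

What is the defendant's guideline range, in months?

Base offense level for reckless endangerment: 6.
§1 applies: 6 + 2 = 8.
§2 does not apply.
§3 applies (level before this adjustment is 8 < 15, so +1): 8 + 1 = 9.
§4 applies: 9 + 1 = 10.
§5 applies (level before this adjustment is 10 < 12, so +1): 10 + 1 = 11.
§6 applies: 11 − 2 = 9.
§8 does not apply.
Final offense level: 9.
Criminal history: 4 prior points → Category 1 (0-5).
Level 9 falls in the 9-10 band.
Grid: Level 9-10 × Category 1 = 21-25 months.

21-25 months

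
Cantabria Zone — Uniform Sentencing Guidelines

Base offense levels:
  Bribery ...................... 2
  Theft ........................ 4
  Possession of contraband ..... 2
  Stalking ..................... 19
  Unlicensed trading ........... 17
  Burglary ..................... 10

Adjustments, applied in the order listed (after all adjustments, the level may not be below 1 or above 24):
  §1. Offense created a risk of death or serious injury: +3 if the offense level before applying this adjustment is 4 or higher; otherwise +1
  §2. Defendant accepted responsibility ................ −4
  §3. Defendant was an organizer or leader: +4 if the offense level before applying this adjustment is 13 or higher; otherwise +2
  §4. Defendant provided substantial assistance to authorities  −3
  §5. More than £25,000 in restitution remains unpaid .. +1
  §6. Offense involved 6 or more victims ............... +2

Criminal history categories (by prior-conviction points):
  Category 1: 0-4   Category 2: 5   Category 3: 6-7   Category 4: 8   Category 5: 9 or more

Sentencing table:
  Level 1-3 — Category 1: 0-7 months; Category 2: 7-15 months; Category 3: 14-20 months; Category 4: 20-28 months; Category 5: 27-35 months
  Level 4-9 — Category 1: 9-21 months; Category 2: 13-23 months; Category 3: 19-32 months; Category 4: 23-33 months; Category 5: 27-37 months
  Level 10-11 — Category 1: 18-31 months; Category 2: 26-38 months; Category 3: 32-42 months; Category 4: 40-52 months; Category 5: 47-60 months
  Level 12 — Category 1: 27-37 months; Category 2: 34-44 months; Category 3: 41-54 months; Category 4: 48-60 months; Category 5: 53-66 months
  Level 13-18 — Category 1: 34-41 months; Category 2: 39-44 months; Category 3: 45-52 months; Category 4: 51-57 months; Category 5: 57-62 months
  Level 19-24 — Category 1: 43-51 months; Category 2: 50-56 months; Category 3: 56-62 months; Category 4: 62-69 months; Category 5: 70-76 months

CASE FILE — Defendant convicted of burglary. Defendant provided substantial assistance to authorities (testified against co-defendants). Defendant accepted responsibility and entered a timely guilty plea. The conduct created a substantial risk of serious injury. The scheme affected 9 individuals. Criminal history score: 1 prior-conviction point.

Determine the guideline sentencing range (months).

Base offense level for burglary: 10.
§1 applies (level before this adjustment is 10 ≥ 4, so +3): 10 + 3 = 13.
§2 applies: 13 − 4 = 9.
§3 does not apply.
§4 applies: 9 − 3 = 6.
§6 applies: 6 + 2 = 8.
Final offense level: 8.
Criminal history: 1 prior point → Category 1 (0-4).
Level 8 falls in the 4-9 band.
Grid: Level 4-9 × Category 1 = 9-21 months.

9-21 months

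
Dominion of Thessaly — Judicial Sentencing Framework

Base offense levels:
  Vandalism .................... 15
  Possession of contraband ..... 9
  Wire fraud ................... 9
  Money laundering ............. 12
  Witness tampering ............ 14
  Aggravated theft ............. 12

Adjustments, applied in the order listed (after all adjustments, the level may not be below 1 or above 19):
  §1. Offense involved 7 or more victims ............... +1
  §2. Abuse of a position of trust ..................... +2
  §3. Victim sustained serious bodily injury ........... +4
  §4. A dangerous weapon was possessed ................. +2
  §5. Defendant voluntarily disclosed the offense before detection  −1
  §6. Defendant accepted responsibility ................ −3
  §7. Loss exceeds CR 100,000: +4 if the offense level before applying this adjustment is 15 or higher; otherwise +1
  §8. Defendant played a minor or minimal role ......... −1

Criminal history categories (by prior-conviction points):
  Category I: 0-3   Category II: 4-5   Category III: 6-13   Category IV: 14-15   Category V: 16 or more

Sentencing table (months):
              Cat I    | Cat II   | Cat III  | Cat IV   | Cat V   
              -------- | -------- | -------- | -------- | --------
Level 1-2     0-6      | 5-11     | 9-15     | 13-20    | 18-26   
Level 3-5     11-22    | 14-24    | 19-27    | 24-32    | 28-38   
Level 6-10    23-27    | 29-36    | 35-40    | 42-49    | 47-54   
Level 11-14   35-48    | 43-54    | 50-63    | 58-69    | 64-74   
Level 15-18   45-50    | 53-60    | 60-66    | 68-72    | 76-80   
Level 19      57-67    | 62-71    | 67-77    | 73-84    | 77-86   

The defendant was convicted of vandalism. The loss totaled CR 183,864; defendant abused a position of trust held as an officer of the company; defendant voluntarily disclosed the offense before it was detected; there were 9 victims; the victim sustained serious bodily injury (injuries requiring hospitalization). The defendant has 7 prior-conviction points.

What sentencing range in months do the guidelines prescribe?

67-77 months

Base offense level for vandalism: 15.
§1 applies: 15 + 1 = 16.
§2 applies: 16 + 2 = 18.
§3 applies: 18 + 4 = 22.
§4 does not apply.
§5 applies: 22 − 1 = 21.
§7 applies (level before this adjustment is 21 ≥ 15, so +4): 21 + 4 = 25.
Level 25 exceeds the maximum of 19; capped at 19.
Final offense level: 19.
Criminal history: 7 prior points → Category III (6-13).
Level 19 falls in the 19 band.
Grid: Level 19 × Category III = 67-77 months.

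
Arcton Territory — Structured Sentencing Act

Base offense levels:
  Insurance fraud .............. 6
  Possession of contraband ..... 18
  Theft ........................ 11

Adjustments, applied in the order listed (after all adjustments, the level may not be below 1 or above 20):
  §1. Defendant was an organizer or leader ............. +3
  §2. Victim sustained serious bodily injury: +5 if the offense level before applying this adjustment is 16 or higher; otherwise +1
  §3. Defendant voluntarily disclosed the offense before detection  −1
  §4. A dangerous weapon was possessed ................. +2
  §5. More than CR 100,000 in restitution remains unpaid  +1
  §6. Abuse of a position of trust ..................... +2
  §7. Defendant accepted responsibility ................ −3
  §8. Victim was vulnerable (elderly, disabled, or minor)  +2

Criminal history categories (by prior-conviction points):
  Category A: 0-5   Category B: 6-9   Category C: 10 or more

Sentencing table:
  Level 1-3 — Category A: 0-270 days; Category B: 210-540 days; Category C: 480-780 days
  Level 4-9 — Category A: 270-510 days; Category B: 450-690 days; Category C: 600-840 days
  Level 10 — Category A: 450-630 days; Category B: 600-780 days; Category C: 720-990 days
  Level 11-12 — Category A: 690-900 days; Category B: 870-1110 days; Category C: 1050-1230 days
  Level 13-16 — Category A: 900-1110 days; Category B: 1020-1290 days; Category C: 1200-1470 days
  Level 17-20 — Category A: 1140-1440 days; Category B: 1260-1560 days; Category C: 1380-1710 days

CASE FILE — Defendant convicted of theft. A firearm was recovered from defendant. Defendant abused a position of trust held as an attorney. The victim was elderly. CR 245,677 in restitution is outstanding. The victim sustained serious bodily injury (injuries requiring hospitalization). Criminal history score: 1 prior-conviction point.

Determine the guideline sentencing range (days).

1140-1440 days

Base offense level for theft: 11.
§1 does not apply.
§2 applies (level before this adjustment is 11 < 16, so +1): 11 + 1 = 12.
§4 applies: 12 + 2 = 14.
§5 applies: 14 + 1 = 15.
§6 applies: 15 + 2 = 17.
§7 does not apply.
§8 applies: 17 + 2 = 19.
Final offense level: 19.
Criminal history: 1 prior point → Category A (0-5).
Level 19 falls in the 17-20 band.
Grid: Level 17-20 × Category A = 1140-1440 days.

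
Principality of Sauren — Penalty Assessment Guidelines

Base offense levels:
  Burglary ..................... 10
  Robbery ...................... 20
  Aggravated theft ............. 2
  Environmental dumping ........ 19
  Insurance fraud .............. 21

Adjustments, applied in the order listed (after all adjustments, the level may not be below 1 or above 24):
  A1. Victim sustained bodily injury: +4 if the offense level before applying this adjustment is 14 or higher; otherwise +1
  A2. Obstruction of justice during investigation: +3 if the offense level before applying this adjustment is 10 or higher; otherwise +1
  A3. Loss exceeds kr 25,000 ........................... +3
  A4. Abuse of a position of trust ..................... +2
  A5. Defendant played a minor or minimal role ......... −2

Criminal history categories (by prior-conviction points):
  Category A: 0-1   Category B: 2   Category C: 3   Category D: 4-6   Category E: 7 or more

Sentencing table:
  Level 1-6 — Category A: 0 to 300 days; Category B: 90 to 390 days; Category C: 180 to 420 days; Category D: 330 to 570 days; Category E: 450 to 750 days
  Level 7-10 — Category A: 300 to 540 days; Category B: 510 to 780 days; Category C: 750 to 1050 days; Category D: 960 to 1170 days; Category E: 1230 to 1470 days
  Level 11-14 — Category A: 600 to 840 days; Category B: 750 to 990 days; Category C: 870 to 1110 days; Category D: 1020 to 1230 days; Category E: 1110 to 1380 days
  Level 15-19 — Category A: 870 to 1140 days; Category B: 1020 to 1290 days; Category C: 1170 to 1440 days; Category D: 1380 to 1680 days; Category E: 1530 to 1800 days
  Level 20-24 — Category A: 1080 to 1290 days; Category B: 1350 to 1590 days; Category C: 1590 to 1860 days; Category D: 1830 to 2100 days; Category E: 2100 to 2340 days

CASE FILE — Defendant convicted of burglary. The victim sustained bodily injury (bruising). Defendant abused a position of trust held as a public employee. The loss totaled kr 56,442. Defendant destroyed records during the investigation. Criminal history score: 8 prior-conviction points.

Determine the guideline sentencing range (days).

Base offense level for burglary: 10.
A1 applies (level before this adjustment is 10 < 14, so +1): 10 + 1 = 11.
A2 applies (level before this adjustment is 11 ≥ 10, so +3): 11 + 3 = 14.
A3 applies: 14 + 3 = 17.
A4 applies: 17 + 2 = 19.
A5 does not apply.
Final offense level: 19.
Criminal history: 8 prior points → Category E (7+).
Level 19 falls in the 15-19 band.
Grid: Level 15-19 × Category E = 1530-1800 days.

1530-1800 days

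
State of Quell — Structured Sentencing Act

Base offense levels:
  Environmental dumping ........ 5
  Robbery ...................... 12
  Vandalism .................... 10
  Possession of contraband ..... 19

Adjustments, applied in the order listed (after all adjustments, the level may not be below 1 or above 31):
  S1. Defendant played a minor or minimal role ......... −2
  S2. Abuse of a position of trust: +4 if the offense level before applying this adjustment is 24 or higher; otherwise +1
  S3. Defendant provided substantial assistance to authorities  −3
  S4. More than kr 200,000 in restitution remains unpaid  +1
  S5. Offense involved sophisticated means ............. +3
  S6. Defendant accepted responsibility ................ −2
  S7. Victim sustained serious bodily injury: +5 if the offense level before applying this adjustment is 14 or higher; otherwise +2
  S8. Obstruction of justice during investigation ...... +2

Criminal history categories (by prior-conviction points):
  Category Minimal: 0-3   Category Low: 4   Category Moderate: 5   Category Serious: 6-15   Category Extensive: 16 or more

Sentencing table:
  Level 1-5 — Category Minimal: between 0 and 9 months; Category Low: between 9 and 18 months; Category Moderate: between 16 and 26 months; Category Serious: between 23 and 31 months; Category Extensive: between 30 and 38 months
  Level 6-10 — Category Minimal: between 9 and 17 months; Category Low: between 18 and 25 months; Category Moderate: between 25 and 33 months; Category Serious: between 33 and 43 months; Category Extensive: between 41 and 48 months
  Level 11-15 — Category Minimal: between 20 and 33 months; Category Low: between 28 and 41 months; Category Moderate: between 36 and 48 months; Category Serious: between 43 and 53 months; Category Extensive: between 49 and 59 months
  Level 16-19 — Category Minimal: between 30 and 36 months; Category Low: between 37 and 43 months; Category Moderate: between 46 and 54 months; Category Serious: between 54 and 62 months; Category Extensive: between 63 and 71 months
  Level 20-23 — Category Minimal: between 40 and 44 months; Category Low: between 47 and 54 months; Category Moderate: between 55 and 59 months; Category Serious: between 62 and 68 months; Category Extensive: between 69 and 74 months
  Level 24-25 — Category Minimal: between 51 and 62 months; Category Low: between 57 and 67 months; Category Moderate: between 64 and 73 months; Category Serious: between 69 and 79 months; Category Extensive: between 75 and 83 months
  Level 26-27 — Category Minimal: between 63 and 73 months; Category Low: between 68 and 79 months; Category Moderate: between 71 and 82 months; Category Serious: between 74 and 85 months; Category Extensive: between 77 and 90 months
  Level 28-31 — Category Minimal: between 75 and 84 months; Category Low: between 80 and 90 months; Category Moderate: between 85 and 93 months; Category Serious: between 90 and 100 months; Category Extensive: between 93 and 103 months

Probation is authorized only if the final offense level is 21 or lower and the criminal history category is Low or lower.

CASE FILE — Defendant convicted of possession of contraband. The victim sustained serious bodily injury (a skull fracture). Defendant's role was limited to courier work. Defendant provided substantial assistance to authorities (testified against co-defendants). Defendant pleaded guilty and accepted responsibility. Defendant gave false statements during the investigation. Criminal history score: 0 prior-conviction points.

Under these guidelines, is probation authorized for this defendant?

Base offense level for possession of contraband: 19.
S1 applies: 19 − 2 = 17.
S3 applies: 17 − 3 = 14.
S4 does not apply.
S6 applies: 14 − 2 = 12.
S7 applies (level before this adjustment is 12 < 14, so +2): 12 + 2 = 14.
S8 applies: 14 + 2 = 16.
Final offense level: 16.
Criminal history: 0 prior points → Category Minimal (0-3).
Level 16 falls in the 16-19 band.
Grid: Level 16-19 × Category Minimal = 30-36 months.
Probation check: level 16 ≤ 21 and category Minimal ≤ Low → eligible.

Yes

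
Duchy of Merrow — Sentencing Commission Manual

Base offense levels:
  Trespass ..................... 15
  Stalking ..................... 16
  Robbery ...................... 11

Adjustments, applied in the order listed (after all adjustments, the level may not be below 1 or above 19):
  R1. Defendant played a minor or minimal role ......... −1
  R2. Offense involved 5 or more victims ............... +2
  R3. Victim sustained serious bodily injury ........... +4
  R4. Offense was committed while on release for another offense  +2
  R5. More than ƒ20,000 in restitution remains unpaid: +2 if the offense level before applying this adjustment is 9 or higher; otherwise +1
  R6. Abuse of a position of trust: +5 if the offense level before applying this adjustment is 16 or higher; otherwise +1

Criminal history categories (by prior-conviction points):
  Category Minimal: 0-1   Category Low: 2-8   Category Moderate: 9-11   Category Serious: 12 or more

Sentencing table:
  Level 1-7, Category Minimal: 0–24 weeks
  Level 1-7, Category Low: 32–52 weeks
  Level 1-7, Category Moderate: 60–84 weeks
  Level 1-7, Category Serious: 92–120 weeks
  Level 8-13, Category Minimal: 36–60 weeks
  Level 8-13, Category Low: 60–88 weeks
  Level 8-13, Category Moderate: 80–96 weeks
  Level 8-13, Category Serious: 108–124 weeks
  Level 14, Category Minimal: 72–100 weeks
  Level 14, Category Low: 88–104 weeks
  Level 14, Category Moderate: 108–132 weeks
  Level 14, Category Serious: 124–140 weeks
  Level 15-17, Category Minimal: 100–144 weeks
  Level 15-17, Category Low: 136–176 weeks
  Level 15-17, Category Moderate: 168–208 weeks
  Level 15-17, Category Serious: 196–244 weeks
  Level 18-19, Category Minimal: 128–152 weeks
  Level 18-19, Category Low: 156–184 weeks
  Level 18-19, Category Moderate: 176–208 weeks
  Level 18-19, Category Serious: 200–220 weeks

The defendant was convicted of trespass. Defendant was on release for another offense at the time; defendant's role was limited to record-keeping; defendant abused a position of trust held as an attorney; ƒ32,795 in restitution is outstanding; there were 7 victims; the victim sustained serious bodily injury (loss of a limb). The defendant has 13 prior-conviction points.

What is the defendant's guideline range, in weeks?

200-220 weeks

Base offense level for trespass: 15.
R1 applies: 15 − 1 = 14.
R2 applies: 14 + 2 = 16.
R3 applies: 16 + 4 = 20.
R4 applies: 20 + 2 = 22.
R5 applies (level before this adjustment is 22 ≥ 9, so +2): 22 + 2 = 24.
R6 applies (level before this adjustment is 24 ≥ 16, so +5): 24 + 5 = 29.
Level 29 exceeds the maximum of 19; capped at 19.
Final offense level: 19.
Criminal history: 13 prior points → Category Serious (12+).
Level 19 falls in the 18-19 band.
Grid: Level 18-19 × Category Serious = 200-220 weeks.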